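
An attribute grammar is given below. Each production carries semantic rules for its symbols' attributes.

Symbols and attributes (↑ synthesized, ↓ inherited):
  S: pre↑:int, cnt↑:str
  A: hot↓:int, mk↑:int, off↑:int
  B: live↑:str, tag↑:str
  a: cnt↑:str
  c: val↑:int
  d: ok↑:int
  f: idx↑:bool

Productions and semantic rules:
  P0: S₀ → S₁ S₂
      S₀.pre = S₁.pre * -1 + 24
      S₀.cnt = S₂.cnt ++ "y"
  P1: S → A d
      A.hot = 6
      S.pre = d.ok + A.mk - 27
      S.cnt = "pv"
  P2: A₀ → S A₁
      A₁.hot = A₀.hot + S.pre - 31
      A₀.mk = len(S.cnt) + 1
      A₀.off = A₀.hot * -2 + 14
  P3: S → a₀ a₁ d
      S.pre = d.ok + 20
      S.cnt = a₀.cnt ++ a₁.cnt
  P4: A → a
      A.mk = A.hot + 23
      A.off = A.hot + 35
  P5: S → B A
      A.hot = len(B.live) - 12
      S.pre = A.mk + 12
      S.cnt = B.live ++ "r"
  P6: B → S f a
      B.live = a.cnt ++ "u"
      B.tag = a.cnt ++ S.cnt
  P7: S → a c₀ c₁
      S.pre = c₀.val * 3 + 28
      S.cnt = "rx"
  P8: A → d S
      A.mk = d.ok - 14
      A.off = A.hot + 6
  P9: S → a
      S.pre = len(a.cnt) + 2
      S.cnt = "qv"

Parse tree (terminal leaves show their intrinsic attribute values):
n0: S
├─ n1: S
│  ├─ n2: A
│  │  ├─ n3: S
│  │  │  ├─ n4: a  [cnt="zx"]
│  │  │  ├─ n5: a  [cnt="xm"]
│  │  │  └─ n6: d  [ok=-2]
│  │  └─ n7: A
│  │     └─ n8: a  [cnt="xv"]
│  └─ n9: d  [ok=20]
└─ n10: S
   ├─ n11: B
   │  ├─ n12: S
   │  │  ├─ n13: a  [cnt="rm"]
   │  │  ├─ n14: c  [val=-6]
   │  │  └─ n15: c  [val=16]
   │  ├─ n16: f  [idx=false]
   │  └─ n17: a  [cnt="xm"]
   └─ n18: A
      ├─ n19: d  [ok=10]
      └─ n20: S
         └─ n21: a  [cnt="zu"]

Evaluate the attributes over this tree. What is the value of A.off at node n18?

1. n2.hot = 6  [6]
2. n4.cnt = "zx"  [terminal]
3. n5.cnt = "xm"  [terminal]
4. n6.ok = -2  [terminal]
5. n3.pre = 18  [d.ok + 20]
6. n3.cnt = "zxxm"  [a₀.cnt ++ a₁.cnt]
7. n7.hot = -7  [A₀.hot + S.pre - 31]
8. n8.cnt = "xv"  [terminal]
9. n7.mk = 16  [A.hot + 23]
10. n7.off = 28  [A.hot + 35]
11. n2.mk = 5  [len(S.cnt) + 1]
12. n2.off = 2  [A₀.hot * -2 + 14]
13. n9.ok = 20  [terminal]
14. n1.pre = -2  [d.ok + A.mk - 27]
15. n1.cnt = "pv"  ["pv"]
16. n13.cnt = "rm"  [terminal]
17. n14.val = -6  [terminal]
18. n15.val = 16  [terminal]
19. n12.pre = 10  [c₀.val * 3 + 28]
20. n12.cnt = "rx"  ["rx"]
21. n16.idx = false  [terminal]
22. n17.cnt = "xm"  [terminal]
23. n11.live = "xmu"  [a.cnt ++ "u"]
24. n11.tag = "xmrx"  [a.cnt ++ S.cnt]
25. n18.hot = -9  [len(B.live) - 12]
26. n19.ok = 10  [terminal]
27. n21.cnt = "zu"  [terminal]
28. n20.pre = 4  [len(a.cnt) + 2]
29. n20.cnt = "qv"  ["qv"]
30. n18.mk = -4  [d.ok - 14]
31. n18.off = -3  [A.hot + 6]
32. n10.pre = 8  [A.mk + 12]
33. n10.cnt = "xmur"  [B.live ++ "r"]
34. n0.pre = 26  [S₁.pre * -1 + 24]
35. n0.cnt = "xmury"  [S₂.cnt ++ "y"]

-3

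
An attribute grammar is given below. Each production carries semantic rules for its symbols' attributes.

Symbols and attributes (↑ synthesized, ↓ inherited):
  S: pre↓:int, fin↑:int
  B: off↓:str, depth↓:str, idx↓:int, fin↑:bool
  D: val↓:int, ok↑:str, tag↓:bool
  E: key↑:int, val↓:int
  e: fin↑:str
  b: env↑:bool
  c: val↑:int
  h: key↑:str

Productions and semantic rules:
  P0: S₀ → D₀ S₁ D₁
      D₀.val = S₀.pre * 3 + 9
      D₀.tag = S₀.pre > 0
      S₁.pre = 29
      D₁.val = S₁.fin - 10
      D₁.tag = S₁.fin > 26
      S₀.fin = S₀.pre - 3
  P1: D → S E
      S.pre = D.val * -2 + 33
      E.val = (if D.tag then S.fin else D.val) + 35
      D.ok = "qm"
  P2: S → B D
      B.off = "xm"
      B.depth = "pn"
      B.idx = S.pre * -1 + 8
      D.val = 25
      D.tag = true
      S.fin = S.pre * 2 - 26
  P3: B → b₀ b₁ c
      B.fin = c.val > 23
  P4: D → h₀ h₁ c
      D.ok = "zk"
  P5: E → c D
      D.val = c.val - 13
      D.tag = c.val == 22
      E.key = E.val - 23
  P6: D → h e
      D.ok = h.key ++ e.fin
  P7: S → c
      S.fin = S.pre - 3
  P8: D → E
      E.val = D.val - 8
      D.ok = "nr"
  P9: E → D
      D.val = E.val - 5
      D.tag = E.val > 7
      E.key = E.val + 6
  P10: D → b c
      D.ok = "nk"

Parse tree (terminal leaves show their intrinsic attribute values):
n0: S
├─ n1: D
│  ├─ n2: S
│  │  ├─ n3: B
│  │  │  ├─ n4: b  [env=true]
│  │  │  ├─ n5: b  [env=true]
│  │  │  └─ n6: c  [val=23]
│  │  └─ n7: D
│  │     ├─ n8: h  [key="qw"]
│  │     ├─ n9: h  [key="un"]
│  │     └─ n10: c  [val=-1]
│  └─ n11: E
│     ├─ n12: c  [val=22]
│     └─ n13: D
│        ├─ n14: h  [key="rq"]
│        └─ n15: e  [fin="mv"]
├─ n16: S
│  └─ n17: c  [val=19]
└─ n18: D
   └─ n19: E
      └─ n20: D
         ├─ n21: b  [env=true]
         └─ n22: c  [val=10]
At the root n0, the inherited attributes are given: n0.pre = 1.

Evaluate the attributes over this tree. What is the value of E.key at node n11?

4

1. n0.pre = 1  [given at root]
2. n1.val = 12  [S₀.pre * 3 + 9]
3. n1.tag = true  [S₀.pre > 0]
4. n2.pre = 9  [D.val * -2 + 33]
5. n3.off = "xm"  ["xm"]
6. n3.depth = "pn"  ["pn"]
7. n3.idx = -1  [S.pre * -1 + 8]
8. n4.env = true  [terminal]
9. n5.env = true  [terminal]
10. n6.val = 23  [terminal]
11. n3.fin = false  [c.val > 23]
12. n7.val = 25  [25]
13. n7.tag = true  [true]
14. n8.key = "qw"  [terminal]
15. n9.key = "un"  [terminal]
16. n10.val = -1  [terminal]
17. n7.ok = "zk"  ["zk"]
18. n2.fin = -8  [S.pre * 2 - 26]
19. n11.val = 27  [(if D.tag then S.fin else D.val) + 35]
20. n12.val = 22  [terminal]
21. n13.val = 9  [c.val - 13]
22. n13.tag = true  [c.val == 22]
23. n14.key = "rq"  [terminal]
24. n15.fin = "mv"  [terminal]
25. n13.ok = "rqmv"  [h.key ++ e.fin]
26. n11.key = 4  [E.val - 23]
27. n1.ok = "qm"  ["qm"]
28. n16.pre = 29  [29]
29. n17.val = 19  [terminal]
30. n16.fin = 26  [S.pre - 3]
31. n18.val = 16  [S₁.fin - 10]
32. n18.tag = false  [S₁.fin > 26]
33. n19.val = 8  [D.val - 8]
34. n20.val = 3  [E.val - 5]
35. n20.tag = true  [E.val > 7]
36. n21.env = true  [terminal]
37. n22.val = 10  [terminal]
38. n20.ok = "nk"  ["nk"]
39. n19.key = 14  [E.val + 6]
40. n18.ok = "nr"  ["nr"]
41. n0.fin = -2  [S₀.pre - 3]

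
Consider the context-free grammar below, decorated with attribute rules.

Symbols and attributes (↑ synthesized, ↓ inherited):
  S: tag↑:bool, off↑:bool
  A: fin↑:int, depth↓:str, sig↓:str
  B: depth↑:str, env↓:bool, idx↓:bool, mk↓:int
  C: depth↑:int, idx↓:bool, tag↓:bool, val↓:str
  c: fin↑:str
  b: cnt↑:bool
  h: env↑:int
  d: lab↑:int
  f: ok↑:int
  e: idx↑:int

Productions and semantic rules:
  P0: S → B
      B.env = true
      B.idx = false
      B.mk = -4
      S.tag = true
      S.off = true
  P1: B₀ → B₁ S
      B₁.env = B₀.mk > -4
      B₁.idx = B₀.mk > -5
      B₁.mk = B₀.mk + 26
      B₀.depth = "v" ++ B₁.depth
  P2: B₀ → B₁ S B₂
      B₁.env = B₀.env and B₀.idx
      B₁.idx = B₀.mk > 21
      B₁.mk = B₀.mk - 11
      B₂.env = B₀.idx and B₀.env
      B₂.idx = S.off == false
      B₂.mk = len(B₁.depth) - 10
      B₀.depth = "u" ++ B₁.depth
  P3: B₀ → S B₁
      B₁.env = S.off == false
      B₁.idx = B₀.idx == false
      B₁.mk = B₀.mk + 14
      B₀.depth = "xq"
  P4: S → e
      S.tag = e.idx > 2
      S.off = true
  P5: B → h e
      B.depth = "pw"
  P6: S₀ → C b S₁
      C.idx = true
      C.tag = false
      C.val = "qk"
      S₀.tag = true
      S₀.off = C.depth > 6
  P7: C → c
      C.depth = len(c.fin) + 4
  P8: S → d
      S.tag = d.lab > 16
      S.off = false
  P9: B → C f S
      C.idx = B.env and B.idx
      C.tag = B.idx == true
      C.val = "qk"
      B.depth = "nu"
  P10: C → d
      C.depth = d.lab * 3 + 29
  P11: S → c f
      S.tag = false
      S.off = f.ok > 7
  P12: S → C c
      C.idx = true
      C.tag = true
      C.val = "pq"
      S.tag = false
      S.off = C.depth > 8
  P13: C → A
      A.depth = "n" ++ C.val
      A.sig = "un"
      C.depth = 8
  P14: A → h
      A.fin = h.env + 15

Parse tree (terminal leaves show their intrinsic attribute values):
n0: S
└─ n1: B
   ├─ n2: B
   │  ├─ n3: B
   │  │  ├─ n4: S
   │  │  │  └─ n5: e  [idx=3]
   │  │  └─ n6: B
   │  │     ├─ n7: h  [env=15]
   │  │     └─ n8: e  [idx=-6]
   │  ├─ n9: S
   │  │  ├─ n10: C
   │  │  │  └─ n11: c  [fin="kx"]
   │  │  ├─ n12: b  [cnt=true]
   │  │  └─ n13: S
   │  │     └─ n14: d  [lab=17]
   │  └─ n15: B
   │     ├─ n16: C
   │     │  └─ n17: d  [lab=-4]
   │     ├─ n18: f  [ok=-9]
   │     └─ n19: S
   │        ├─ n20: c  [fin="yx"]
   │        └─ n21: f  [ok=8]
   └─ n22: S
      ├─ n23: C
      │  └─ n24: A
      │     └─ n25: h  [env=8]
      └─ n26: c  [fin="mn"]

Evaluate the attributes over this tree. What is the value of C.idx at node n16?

false

1. n1.env = true  [true]
2. n1.idx = false  [false]
3. n1.mk = -4  [-4]
4. n2.env = false  [B₀.mk > -4]
5. n2.idx = true  [B₀.mk > -5]
6. n2.mk = 22  [B₀.mk + 26]
7. n3.env = false  [B₀.env and B₀.idx]
8. n3.idx = true  [B₀.mk > 21]
9. n3.mk = 11  [B₀.mk - 11]
10. n5.idx = 3  [terminal]
11. n4.tag = true  [e.idx > 2]
12. n4.off = true  [true]
13. n6.env = false  [S.off == false]
14. n6.idx = false  [B₀.idx == false]
15. n6.mk = 25  [B₀.mk + 14]
16. n7.env = 15  [terminal]
17. n8.idx = -6  [terminal]
18. n6.depth = "pw"  ["pw"]
19. n3.depth = "xq"  ["xq"]
20. n10.idx = true  [true]
21. n10.tag = false  [false]
22. n10.val = "qk"  ["qk"]
23. n11.fin = "kx"  [terminal]
24. n10.depth = 6  [len(c.fin) + 4]
25. n12.cnt = true  [terminal]
26. n14.lab = 17  [terminal]
27. n13.tag = true  [d.lab > 16]
28. n13.off = false  [false]
29. n9.tag = true  [true]
30. n9.off = false  [C.depth > 6]
31. n15.env = false  [B₀.idx and B₀.env]
32. n15.idx = true  [S.off == false]
33. n15.mk = -8  [len(B₁.depth) - 10]
34. n16.idx = false  [B.env and B.idx]
35. n16.tag = true  [B.idx == true]
36. n16.val = "qk"  ["qk"]
37. n17.lab = -4  [terminal]
38. n16.depth = 17  [d.lab * 3 + 29]
39. n18.ok = -9  [terminal]
40. n20.fin = "yx"  [terminal]
41. n21.ok = 8  [terminal]
42. n19.tag = false  [false]
43. n19.off = true  [f.ok > 7]
44. n15.depth = "nu"  ["nu"]
45. n2.depth = "uxq"  ["u" ++ B₁.depth]
46. n23.idx = true  [true]
47. n23.tag = true  [true]
48. n23.val = "pq"  ["pq"]
49. n24.depth = "npq"  ["n" ++ C.val]
50. n24.sig = "un"  ["un"]
51. n25.env = 8  [terminal]
52. n24.fin = 23  [h.env + 15]
53. n23.depth = 8  [8]
54. n26.fin = "mn"  [terminal]
55. n22.tag = false  [false]
56. n22.off = false  [C.depth > 8]
57. n1.depth = "vuxq"  ["v" ++ B₁.depth]
58. n0.tag = true  [true]
59. n0.off = true  [true]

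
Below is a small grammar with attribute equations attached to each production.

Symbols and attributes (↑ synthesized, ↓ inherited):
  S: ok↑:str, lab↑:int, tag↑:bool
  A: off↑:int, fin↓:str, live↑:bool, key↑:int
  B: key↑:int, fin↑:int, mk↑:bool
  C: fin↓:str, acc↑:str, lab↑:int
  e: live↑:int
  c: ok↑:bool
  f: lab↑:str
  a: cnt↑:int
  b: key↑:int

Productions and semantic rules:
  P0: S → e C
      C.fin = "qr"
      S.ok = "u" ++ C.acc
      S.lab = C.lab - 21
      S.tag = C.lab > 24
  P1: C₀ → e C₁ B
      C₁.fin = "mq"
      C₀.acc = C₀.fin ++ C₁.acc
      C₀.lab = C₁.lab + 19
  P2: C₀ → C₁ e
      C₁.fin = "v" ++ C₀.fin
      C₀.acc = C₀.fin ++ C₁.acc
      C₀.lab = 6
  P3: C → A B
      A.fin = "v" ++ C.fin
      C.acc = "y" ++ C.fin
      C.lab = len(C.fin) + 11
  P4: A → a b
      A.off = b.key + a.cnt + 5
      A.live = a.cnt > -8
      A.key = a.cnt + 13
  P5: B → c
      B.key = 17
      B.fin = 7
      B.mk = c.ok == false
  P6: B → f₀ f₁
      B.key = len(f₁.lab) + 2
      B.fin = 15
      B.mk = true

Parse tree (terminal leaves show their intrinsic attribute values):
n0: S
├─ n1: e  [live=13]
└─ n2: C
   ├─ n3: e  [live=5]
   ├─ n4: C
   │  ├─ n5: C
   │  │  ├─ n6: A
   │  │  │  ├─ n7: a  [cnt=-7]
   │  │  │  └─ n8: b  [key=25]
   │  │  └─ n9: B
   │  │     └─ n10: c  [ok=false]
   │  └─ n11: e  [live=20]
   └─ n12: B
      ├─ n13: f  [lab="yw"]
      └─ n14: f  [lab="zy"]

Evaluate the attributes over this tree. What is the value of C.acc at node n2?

"qrmqyvmq"

1. n1.live = 13  [terminal]
2. n2.fin = "qr"  ["qr"]
3. n3.live = 5  [terminal]
4. n4.fin = "mq"  ["mq"]
5. n5.fin = "vmq"  ["v" ++ C₀.fin]
6. n6.fin = "vvmq"  ["v" ++ C.fin]
7. n7.cnt = -7  [terminal]
8. n8.key = 25  [terminal]
9. n6.off = 23  [b.key + a.cnt + 5]
10. n6.live = true  [a.cnt > -8]
11. n6.key = 6  [a.cnt + 13]
12. n10.ok = false  [terminal]
13. n9.key = 17  [17]
14. n9.fin = 7  [7]
15. n9.mk = true  [c.ok == false]
16. n5.acc = "yvmq"  ["y" ++ C.fin]
17. n5.lab = 14  [len(C.fin) + 11]
18. n11.live = 20  [terminal]
19. n4.acc = "mqyvmq"  [C₀.fin ++ C₁.acc]
20. n4.lab = 6  [6]
21. n13.lab = "yw"  [terminal]
22. n14.lab = "zy"  [terminal]
23. n12.key = 4  [len(f₁.lab) + 2]
24. n12.fin = 15  [15]
25. n12.mk = true  [true]
26. n2.acc = "qrmqyvmq"  [C₀.fin ++ C₁.acc]
27. n2.lab = 25  [C₁.lab + 19]
28. n0.ok = "uqrmqyvmq"  ["u" ++ C.acc]
29. n0.lab = 4  [C.lab - 21]
30. n0.tag = true  [C.lab > 24]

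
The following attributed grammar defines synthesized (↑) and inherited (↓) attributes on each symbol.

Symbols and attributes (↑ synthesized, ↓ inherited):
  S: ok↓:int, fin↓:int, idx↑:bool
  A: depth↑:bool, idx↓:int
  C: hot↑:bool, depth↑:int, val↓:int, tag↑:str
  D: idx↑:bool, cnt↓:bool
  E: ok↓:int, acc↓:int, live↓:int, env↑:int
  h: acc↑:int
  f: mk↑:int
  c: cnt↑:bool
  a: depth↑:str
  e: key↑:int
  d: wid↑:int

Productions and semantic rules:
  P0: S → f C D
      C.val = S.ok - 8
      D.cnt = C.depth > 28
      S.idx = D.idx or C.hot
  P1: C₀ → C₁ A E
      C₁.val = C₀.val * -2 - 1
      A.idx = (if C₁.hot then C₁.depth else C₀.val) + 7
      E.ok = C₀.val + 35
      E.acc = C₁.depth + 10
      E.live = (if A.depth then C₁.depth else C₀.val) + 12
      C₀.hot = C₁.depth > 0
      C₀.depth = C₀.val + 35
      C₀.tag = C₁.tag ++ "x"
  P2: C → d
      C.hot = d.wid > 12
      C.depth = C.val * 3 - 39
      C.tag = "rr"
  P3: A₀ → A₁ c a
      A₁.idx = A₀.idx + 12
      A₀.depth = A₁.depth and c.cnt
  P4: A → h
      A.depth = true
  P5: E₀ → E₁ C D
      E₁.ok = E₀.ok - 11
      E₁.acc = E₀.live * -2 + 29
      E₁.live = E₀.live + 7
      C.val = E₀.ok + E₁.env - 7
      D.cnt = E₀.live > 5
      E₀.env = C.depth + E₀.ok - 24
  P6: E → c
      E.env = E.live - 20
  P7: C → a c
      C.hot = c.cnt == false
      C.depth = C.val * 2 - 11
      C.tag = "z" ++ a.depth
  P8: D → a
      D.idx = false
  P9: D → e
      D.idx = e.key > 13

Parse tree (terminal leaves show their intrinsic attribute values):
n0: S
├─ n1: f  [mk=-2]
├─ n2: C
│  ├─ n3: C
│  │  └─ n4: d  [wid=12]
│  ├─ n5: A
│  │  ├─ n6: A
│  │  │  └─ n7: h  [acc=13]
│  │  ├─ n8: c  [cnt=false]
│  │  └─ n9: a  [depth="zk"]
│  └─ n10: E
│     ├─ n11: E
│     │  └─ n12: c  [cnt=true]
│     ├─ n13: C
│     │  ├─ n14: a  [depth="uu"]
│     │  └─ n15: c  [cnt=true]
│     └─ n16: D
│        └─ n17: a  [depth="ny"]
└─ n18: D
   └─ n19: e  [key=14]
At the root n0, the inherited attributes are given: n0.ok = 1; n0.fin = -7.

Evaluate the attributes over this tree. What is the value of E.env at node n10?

1. n0.ok = 1  [given at root]
2. n0.fin = -7  [given at root]
3. n1.mk = -2  [terminal]
4. n2.val = -7  [S.ok - 8]
5. n3.val = 13  [C₀.val * -2 - 1]
6. n4.wid = 12  [terminal]
7. n3.hot = false  [d.wid > 12]
8. n3.depth = 0  [C.val * 3 - 39]
9. n3.tag = "rr"  ["rr"]
10. n5.idx = 0  [(if C₁.hot then C₁.depth else C₀.val) + 7]
11. n6.idx = 12  [A₀.idx + 12]
12. n7.acc = 13  [terminal]
13. n6.depth = true  [true]
14. n8.cnt = false  [terminal]
15. n9.depth = "zk"  [terminal]
16. n5.depth = false  [A₁.depth and c.cnt]
17. n10.ok = 28  [C₀.val + 35]
18. n10.acc = 10  [C₁.depth + 10]
19. n10.live = 5  [(if A.depth then C₁.depth else C₀.val) + 12]
20. n11.ok = 17  [E₀.ok - 11]
21. n11.acc = 19  [E₀.live * -2 + 29]
22. n11.live = 12  [E₀.live + 7]
23. n12.cnt = true  [terminal]
24. n11.env = -8  [E.live - 20]
25. n13.val = 13  [E₀.ok + E₁.env - 7]
26. n14.depth = "uu"  [terminal]
27. n15.cnt = true  [terminal]
28. n13.hot = false  [c.cnt == false]
29. n13.depth = 15  [C.val * 2 - 11]
30. n13.tag = "zuu"  ["z" ++ a.depth]
31. n16.cnt = false  [E₀.live > 5]
32. n17.depth = "ny"  [terminal]
33. n16.idx = false  [false]
34. n10.env = 19  [C.depth + E₀.ok - 24]
35. n2.hot = false  [C₁.depth > 0]
36. n2.depth = 28  [C₀.val + 35]
37. n2.tag = "rrx"  [C₁.tag ++ "x"]
38. n18.cnt = false  [C.depth > 28]
39. n19.key = 14  [terminal]
40. n18.idx = true  [e.key > 13]
41. n0.idx = true  [D.idx or C.hot]

19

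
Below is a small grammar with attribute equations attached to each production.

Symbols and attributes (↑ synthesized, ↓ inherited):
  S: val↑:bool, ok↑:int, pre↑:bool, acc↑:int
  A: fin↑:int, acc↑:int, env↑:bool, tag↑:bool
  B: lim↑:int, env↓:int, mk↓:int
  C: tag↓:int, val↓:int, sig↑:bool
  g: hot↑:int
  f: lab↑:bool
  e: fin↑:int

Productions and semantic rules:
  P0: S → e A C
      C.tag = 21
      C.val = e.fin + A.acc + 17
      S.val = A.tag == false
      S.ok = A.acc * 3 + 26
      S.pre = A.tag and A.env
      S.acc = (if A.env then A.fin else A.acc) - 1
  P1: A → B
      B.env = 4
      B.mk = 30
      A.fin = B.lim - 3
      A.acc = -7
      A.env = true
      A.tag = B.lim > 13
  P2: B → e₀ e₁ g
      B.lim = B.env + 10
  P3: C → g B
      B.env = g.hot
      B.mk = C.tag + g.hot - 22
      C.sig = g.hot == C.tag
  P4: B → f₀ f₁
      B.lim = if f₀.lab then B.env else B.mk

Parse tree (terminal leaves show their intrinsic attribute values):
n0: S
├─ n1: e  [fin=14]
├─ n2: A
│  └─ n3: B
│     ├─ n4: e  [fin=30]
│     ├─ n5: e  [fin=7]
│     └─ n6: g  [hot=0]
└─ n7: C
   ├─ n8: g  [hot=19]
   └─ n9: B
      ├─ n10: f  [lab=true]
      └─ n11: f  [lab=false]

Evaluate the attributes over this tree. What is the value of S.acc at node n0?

1. n1.fin = 14  [terminal]
2. n3.env = 4  [4]
3. n3.mk = 30  [30]
4. n4.fin = 30  [terminal]
5. n5.fin = 7  [terminal]
6. n6.hot = 0  [terminal]
7. n3.lim = 14  [B.env + 10]
8. n2.fin = 11  [B.lim - 3]
9. n2.acc = -7  [-7]
10. n2.env = true  [true]
11. n2.tag = true  [B.lim > 13]
12. n7.tag = 21  [21]
13. n7.val = 24  [e.fin + A.acc + 17]
14. n8.hot = 19  [terminal]
15. n9.env = 19  [g.hot]
16. n9.mk = 18  [C.tag + g.hot - 22]
17. n10.lab = true  [terminal]
18. n11.lab = false  [terminal]
19. n9.lim = 19  [if f₀.lab then B.env else B.mk]
20. n7.sig = false  [g.hot == C.tag]
21. n0.val = false  [A.tag == false]
22. n0.ok = 5  [A.acc * 3 + 26]
23. n0.pre = true  [A.tag and A.env]
24. n0.acc = 10  [(if A.env then A.fin else A.acc) - 1]

10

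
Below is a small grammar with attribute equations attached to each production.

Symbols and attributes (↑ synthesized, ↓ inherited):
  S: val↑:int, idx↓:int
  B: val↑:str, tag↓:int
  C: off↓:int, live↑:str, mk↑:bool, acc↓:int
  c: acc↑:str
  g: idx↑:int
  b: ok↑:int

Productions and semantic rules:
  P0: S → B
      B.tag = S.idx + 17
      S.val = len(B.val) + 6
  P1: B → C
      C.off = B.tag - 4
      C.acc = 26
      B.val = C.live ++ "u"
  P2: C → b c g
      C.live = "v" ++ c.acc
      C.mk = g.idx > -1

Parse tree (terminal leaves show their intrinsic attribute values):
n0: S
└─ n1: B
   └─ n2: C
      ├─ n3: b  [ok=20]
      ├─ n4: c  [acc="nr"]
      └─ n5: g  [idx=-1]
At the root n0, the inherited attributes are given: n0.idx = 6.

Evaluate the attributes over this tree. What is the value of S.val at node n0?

10

1. n0.idx = 6  [given at root]
2. n1.tag = 23  [S.idx + 17]
3. n2.off = 19  [B.tag - 4]
4. n2.acc = 26  [26]
5. n3.ok = 20  [terminal]
6. n4.acc = "nr"  [terminal]
7. n5.idx = -1  [terminal]
8. n2.live = "vnr"  ["v" ++ c.acc]
9. n2.mk = false  [g.idx > -1]
10. n1.val = "vnru"  [C.live ++ "u"]
11. n0.val = 10  [len(B.val) + 6]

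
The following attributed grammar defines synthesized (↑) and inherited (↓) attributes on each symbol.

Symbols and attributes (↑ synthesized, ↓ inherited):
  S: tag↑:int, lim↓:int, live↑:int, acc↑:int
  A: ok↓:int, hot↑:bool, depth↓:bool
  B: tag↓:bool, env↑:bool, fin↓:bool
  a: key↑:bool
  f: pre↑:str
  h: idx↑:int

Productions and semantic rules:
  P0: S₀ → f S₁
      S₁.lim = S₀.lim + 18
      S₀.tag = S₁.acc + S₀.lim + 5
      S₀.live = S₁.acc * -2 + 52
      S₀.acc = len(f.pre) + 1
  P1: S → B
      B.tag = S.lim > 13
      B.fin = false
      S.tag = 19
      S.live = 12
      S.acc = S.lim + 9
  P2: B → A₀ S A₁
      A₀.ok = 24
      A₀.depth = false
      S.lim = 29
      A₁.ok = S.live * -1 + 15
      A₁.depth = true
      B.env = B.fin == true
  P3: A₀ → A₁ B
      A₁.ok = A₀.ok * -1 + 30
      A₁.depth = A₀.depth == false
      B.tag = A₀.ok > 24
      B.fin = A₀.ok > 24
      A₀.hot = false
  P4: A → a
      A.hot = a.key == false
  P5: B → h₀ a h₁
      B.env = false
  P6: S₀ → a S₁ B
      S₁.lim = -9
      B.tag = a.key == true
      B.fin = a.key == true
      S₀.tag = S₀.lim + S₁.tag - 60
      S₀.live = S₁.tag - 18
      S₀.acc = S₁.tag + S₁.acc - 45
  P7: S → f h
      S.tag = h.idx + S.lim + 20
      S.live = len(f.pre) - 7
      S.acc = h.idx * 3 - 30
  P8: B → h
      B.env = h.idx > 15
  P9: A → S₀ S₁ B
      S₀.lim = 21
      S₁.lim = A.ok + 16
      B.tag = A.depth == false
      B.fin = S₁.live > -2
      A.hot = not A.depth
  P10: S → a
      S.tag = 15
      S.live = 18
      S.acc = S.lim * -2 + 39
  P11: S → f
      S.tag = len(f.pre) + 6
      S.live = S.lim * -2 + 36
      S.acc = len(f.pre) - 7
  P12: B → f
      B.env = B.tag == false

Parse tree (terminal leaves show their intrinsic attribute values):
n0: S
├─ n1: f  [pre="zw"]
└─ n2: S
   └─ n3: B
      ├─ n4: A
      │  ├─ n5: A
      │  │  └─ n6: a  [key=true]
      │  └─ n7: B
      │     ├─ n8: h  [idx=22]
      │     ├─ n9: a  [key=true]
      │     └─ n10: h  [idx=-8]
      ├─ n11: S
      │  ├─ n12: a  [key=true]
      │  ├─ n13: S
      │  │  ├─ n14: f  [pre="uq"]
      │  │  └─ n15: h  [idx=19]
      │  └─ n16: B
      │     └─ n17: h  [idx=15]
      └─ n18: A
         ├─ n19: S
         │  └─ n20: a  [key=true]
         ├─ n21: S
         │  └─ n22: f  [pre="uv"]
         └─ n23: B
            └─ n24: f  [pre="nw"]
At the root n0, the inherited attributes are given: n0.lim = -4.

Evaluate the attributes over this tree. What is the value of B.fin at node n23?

false

1. n0.lim = -4  [given at root]
2. n1.pre = "zw"  [terminal]
3. n2.lim = 14  [S₀.lim + 18]
4. n3.tag = true  [S.lim > 13]
5. n3.fin = false  [false]
6. n4.ok = 24  [24]
7. n4.depth = false  [false]
8. n5.ok = 6  [A₀.ok * -1 + 30]
9. n5.depth = true  [A₀.depth == false]
10. n6.key = true  [terminal]
11. n5.hot = false  [a.key == false]
12. n7.tag = false  [A₀.ok > 24]
13. n7.fin = false  [A₀.ok > 24]
14. n8.idx = 22  [terminal]
15. n9.key = true  [terminal]
16. n10.idx = -8  [terminal]
17. n7.env = false  [false]
18. n4.hot = false  [false]
19. n11.lim = 29  [29]
20. n12.key = true  [terminal]
21. n13.lim = -9  [-9]
22. n14.pre = "uq"  [terminal]
23. n15.idx = 19  [terminal]
24. n13.tag = 30  [h.idx + S.lim + 20]
25. n13.live = -5  [len(f.pre) - 7]
26. n13.acc = 27  [h.idx * 3 - 30]
27. n16.tag = true  [a.key == true]
28. n16.fin = true  [a.key == true]
29. n17.idx = 15  [terminal]
30. n16.env = false  [h.idx > 15]
31. n11.tag = -1  [S₀.lim + S₁.tag - 60]
32. n11.live = 12  [S₁.tag - 18]
33. n11.acc = 12  [S₁.tag + S₁.acc - 45]
34. n18.ok = 3  [S.live * -1 + 15]
35. n18.depth = true  [true]
36. n19.lim = 21  [21]
37. n20.key = true  [terminal]
38. n19.tag = 15  [15]
39. n19.live = 18  [18]
40. n19.acc = -3  [S.lim * -2 + 39]
41. n21.lim = 19  [A.ok + 16]
42. n22.pre = "uv"  [terminal]
43. n21.tag = 8  [len(f.pre) + 6]
44. n21.live = -2  [S.lim * -2 + 36]
45. n21.acc = -5  [len(f.pre) - 7]
46. n23.tag = false  [A.depth == false]
47. n23.fin = false  [S₁.live > -2]
48. n24.pre = "nw"  [terminal]
49. n23.env = true  [B.tag == false]
50. n18.hot = false  [not A.depth]
51. n3.env = false  [B.fin == true]
52. n2.tag = 19  [19]
53. n2.live = 12  [12]
54. n2.acc = 23  [S.lim + 9]
55. n0.tag = 24  [S₁.acc + S₀.lim + 5]
56. n0.live = 6  [S₁.acc * -2 + 52]
57. n0.acc = 3  [len(f.pre) + 1]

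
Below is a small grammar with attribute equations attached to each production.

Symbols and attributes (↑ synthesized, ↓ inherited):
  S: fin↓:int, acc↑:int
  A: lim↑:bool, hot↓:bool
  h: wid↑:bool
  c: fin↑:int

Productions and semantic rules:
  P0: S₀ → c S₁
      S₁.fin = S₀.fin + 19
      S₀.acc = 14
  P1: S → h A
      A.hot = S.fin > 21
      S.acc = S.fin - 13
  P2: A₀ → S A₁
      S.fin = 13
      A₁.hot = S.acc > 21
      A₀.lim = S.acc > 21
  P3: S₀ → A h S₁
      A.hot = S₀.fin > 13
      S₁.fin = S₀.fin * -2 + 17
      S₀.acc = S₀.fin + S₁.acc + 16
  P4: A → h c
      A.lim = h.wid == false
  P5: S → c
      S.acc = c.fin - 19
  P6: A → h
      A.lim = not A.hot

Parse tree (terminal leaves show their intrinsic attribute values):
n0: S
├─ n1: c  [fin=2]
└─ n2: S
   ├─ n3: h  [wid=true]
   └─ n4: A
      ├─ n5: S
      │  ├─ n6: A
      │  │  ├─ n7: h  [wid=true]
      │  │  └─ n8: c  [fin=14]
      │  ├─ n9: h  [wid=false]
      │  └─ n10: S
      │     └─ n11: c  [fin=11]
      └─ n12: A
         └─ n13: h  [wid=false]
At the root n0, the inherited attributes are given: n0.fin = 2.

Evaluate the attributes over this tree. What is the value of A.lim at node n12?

1. n0.fin = 2  [given at root]
2. n1.fin = 2  [terminal]
3. n2.fin = 21  [S₀.fin + 19]
4. n3.wid = true  [terminal]
5. n4.hot = false  [S.fin > 21]
6. n5.fin = 13  [13]
7. n6.hot = false  [S₀.fin > 13]
8. n7.wid = true  [terminal]
9. n8.fin = 14  [terminal]
10. n6.lim = false  [h.wid == false]
11. n9.wid = false  [terminal]
12. n10.fin = -9  [S₀.fin * -2 + 17]
13. n11.fin = 11  [terminal]
14. n10.acc = -8  [c.fin - 19]
15. n5.acc = 21  [S₀.fin + S₁.acc + 16]
16. n12.hot = false  [S.acc > 21]
17. n13.wid = false  [terminal]
18. n12.lim = true  [not A.hot]
19. n4.lim = false  [S.acc > 21]
20. n2.acc = 8  [S.fin - 13]
21. n0.acc = 14  [14]

true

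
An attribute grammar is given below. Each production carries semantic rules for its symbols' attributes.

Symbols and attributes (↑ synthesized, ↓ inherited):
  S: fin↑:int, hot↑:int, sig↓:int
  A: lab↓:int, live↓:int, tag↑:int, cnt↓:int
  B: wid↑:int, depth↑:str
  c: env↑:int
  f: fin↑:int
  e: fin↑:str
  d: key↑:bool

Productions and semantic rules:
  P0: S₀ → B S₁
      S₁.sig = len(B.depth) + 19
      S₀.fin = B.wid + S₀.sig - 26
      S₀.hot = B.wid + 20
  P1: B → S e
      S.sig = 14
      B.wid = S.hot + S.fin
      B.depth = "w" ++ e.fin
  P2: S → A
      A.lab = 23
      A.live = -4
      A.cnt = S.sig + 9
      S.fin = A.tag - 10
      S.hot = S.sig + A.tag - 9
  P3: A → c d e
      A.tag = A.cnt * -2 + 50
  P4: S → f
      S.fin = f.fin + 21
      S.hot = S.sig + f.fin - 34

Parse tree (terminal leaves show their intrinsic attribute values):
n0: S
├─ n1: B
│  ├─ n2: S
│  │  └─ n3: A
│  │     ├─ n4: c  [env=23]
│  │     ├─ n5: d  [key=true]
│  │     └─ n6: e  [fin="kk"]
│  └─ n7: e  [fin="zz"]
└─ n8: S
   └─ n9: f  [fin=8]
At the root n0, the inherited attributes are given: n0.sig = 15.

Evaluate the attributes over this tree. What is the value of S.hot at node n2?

9

1. n0.sig = 15  [given at root]
2. n2.sig = 14  [14]
3. n3.lab = 23  [23]
4. n3.live = -4  [-4]
5. n3.cnt = 23  [S.sig + 9]
6. n4.env = 23  [terminal]
7. n5.key = true  [terminal]
8. n6.fin = "kk"  [terminal]
9. n3.tag = 4  [A.cnt * -2 + 50]
10. n2.fin = -6  [A.tag - 10]
11. n2.hot = 9  [S.sig + A.tag - 9]
12. n7.fin = "zz"  [terminal]
13. n1.wid = 3  [S.hot + S.fin]
14. n1.depth = "wzz"  ["w" ++ e.fin]
15. n8.sig = 22  [len(B.depth) + 19]
16. n9.fin = 8  [terminal]
17. n8.fin = 29  [f.fin + 21]
18. n8.hot = -4  [S.sig + f.fin - 34]
19. n0.fin = -8  [B.wid + S₀.sig - 26]
20. n0.hot = 23  [B.wid + 20]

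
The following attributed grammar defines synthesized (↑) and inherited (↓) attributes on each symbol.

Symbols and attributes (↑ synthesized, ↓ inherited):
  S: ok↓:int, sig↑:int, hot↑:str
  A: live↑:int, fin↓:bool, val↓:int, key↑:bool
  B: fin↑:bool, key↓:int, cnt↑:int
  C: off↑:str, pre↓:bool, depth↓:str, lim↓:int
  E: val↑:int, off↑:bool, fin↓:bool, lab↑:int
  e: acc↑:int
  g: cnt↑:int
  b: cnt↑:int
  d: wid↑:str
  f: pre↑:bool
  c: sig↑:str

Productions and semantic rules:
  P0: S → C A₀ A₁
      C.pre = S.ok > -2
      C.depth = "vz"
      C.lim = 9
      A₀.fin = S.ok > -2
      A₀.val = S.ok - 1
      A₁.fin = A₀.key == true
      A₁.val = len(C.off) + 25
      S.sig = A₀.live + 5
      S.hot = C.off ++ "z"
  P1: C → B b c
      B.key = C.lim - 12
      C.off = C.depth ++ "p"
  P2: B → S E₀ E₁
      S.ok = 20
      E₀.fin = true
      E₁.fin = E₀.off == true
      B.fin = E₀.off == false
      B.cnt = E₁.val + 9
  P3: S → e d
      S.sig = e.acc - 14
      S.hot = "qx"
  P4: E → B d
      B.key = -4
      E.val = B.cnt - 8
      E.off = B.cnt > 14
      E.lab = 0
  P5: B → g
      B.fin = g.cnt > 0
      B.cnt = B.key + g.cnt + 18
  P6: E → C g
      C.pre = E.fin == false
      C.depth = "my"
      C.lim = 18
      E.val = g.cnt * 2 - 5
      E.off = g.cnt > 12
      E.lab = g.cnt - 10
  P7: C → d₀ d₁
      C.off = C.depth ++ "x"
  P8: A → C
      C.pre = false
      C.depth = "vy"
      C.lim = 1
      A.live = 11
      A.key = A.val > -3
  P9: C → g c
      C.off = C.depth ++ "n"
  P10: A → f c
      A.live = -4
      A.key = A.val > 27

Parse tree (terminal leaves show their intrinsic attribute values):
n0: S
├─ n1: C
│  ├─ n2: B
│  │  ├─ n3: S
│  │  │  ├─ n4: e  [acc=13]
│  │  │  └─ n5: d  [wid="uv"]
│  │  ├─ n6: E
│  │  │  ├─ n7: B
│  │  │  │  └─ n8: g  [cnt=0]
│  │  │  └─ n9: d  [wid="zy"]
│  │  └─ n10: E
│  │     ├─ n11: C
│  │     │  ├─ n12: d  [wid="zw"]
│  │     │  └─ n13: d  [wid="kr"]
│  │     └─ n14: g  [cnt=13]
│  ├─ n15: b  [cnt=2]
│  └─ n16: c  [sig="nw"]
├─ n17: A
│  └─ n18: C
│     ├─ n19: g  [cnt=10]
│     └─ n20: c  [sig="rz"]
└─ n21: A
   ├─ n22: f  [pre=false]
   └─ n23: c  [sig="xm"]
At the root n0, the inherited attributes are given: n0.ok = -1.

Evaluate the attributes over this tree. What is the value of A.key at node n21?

1. n0.ok = -1  [given at root]
2. n1.pre = true  [S.ok > -2]
3. n1.depth = "vz"  ["vz"]
4. n1.lim = 9  [9]
5. n2.key = -3  [C.lim - 12]
6. n3.ok = 20  [20]
7. n4.acc = 13  [terminal]
8. n5.wid = "uv"  [terminal]
9. n3.sig = -1  [e.acc - 14]
10. n3.hot = "qx"  ["qx"]
11. n6.fin = true  [true]
12. n7.key = -4  [-4]
13. n8.cnt = 0  [terminal]
14. n7.fin = false  [g.cnt > 0]
15. n7.cnt = 14  [B.key + g.cnt + 18]
16. n9.wid = "zy"  [terminal]
17. n6.val = 6  [B.cnt - 8]
18. n6.off = false  [B.cnt > 14]
19. n6.lab = 0  [0]
20. n10.fin = false  [E₀.off == true]
21. n11.pre = true  [E.fin == false]
22. n11.depth = "my"  ["my"]
23. n11.lim = 18  [18]
24. n12.wid = "zw"  [terminal]
25. n13.wid = "kr"  [terminal]
26. n11.off = "myx"  [C.depth ++ "x"]
27. n14.cnt = 13  [terminal]
28. n10.val = 21  [g.cnt * 2 - 5]
29. n10.off = true  [g.cnt > 12]
30. n10.lab = 3  [g.cnt - 10]
31. n2.fin = true  [E₀.off == false]
32. n2.cnt = 30  [E₁.val + 9]
33. n15.cnt = 2  [terminal]
34. n16.sig = "nw"  [terminal]
35. n1.off = "vzp"  [C.depth ++ "p"]
36. n17.fin = true  [S.ok > -2]
37. n17.val = -2  [S.ok - 1]
38. n18.pre = false  [false]
39. n18.depth = "vy"  ["vy"]
40. n18.lim = 1  [1]
41. n19.cnt = 10  [terminal]
42. n20.sig = "rz"  [terminal]
43. n18.off = "vyn"  [C.depth ++ "n"]
44. n17.live = 11  [11]
45. n17.key = true  [A.val > -3]
46. n21.fin = true  [A₀.key == true]
47. n21.val = 28  [len(C.off) + 25]
48. n22.pre = false  [terminal]
49. n23.sig = "xm"  [terminal]
50. n21.live = -4  [-4]
51. n21.key = true  [A.val > 27]
52. n0.sig = 16  [A₀.live + 5]
53. n0.hot = "vzpz"  [C.off ++ "z"]

true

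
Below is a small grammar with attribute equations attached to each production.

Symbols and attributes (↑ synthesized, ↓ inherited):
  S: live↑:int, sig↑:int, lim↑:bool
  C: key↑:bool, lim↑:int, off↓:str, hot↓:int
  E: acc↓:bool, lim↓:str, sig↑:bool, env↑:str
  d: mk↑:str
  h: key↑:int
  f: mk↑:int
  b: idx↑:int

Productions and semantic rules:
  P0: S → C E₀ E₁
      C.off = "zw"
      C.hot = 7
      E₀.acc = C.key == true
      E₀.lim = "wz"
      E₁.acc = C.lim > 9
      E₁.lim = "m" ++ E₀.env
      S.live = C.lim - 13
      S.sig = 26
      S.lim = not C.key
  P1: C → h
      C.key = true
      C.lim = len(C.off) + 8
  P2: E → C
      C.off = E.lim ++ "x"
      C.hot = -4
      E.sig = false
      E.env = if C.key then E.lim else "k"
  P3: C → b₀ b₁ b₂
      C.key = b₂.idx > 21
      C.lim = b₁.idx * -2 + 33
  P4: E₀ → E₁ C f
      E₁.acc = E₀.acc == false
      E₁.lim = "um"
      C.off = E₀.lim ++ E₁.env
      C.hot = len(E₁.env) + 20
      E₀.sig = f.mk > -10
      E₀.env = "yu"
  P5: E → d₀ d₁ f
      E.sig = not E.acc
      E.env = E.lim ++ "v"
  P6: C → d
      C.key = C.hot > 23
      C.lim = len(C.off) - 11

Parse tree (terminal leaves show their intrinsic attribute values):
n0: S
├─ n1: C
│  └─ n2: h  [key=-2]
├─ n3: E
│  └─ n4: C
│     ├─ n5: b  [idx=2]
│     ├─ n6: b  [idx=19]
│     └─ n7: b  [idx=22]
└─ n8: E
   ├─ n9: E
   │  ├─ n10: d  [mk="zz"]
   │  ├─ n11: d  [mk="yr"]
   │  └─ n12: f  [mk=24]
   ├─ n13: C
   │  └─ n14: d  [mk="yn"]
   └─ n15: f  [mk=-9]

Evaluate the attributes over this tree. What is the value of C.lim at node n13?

-5

1. n1.off = "zw"  ["zw"]
2. n1.hot = 7  [7]
3. n2.key = -2  [terminal]
4. n1.key = true  [true]
5. n1.lim = 10  [len(C.off) + 8]
6. n3.acc = true  [C.key == true]
7. n3.lim = "wz"  ["wz"]
8. n4.off = "wzx"  [E.lim ++ "x"]
9. n4.hot = -4  [-4]
10. n5.idx = 2  [terminal]
11. n6.idx = 19  [terminal]
12. n7.idx = 22  [terminal]
13. n4.key = true  [b₂.idx > 21]
14. n4.lim = -5  [b₁.idx * -2 + 33]
15. n3.sig = false  [false]
16. n3.env = "wz"  [if C.key then E.lim else "k"]
17. n8.acc = true  [C.lim > 9]
18. n8.lim = "mwz"  ["m" ++ E₀.env]
19. n9.acc = false  [E₀.acc == false]
20. n9.lim = "um"  ["um"]
21. n10.mk = "zz"  [terminal]
22. n11.mk = "yr"  [terminal]
23. n12.mk = 24  [terminal]
24. n9.sig = true  [not E.acc]
25. n9.env = "umv"  [E.lim ++ "v"]
26. n13.off = "mwzumv"  [E₀.lim ++ E₁.env]
27. n13.hot = 23  [len(E₁.env) + 20]
28. n14.mk = "yn"  [terminal]
29. n13.key = false  [C.hot > 23]
30. n13.lim = -5  [len(C.off) - 11]
31. n15.mk = -9  [terminal]
32. n8.sig = true  [f.mk > -10]
33. n8.env = "yu"  ["yu"]
34. n0.live = -3  [C.lim - 13]
35. n0.sig = 26  [26]
36. n0.lim = false  [not C.key]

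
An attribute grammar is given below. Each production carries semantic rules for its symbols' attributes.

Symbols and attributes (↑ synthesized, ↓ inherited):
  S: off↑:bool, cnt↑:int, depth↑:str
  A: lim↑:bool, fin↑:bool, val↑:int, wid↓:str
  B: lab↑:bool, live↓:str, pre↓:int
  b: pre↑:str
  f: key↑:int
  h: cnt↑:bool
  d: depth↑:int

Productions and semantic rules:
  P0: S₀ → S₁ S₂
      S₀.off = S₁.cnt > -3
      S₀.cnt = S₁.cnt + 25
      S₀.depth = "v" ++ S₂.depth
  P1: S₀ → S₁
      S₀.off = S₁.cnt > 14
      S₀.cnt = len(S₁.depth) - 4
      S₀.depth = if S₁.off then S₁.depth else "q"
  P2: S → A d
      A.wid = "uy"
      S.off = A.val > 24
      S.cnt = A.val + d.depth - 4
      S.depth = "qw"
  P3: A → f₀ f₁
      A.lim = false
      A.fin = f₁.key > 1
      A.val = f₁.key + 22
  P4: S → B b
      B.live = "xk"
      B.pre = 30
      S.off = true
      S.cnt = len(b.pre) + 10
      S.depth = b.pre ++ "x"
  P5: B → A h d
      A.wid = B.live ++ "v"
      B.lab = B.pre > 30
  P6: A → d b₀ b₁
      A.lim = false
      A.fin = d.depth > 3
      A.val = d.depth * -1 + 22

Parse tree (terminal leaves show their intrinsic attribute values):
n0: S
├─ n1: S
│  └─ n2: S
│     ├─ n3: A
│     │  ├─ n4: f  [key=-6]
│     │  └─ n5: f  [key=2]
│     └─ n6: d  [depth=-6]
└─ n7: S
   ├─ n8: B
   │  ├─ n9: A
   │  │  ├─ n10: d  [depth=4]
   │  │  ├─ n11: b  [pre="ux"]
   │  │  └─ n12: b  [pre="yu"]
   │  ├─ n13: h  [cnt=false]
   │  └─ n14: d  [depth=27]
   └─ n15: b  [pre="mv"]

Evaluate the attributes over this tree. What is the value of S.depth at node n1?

1. n3.wid = "uy"  ["uy"]
2. n4.key = -6  [terminal]
3. n5.key = 2  [terminal]
4. n3.lim = false  [false]
5. n3.fin = true  [f₁.key > 1]
6. n3.val = 24  [f₁.key + 22]
7. n6.depth = -6  [terminal]
8. n2.off = false  [A.val > 24]
9. n2.cnt = 14  [A.val + d.depth - 4]
10. n2.depth = "qw"  ["qw"]
11. n1.off = false  [S₁.cnt > 14]
12. n1.cnt = -2  [len(S₁.depth) - 4]
13. n1.depth = "q"  [if S₁.off then S₁.depth else "q"]
14. n8.live = "xk"  ["xk"]
15. n8.pre = 30  [30]
16. n9.wid = "xkv"  [B.live ++ "v"]
17. n10.depth = 4  [terminal]
18. n11.pre = "ux"  [terminal]
19. n12.pre = "yu"  [terminal]
20. n9.lim = false  [false]
21. n9.fin = true  [d.depth > 3]
22. n9.val = 18  [d.depth * -1 + 22]
23. n13.cnt = false  [terminal]
24. n14.depth = 27  [terminal]
25. n8.lab = false  [B.pre > 30]
26. n15.pre = "mv"  [terminal]
27. n7.off = true  [true]
28. n7.cnt = 12  [len(b.pre) + 10]
29. n7.depth = "mvx"  [b.pre ++ "x"]
30. n0.off = true  [S₁.cnt > -3]
31. n0.cnt = 23  [S₁.cnt + 25]
32. n0.depth = "vmvx"  ["v" ++ S₂.depth]

"q"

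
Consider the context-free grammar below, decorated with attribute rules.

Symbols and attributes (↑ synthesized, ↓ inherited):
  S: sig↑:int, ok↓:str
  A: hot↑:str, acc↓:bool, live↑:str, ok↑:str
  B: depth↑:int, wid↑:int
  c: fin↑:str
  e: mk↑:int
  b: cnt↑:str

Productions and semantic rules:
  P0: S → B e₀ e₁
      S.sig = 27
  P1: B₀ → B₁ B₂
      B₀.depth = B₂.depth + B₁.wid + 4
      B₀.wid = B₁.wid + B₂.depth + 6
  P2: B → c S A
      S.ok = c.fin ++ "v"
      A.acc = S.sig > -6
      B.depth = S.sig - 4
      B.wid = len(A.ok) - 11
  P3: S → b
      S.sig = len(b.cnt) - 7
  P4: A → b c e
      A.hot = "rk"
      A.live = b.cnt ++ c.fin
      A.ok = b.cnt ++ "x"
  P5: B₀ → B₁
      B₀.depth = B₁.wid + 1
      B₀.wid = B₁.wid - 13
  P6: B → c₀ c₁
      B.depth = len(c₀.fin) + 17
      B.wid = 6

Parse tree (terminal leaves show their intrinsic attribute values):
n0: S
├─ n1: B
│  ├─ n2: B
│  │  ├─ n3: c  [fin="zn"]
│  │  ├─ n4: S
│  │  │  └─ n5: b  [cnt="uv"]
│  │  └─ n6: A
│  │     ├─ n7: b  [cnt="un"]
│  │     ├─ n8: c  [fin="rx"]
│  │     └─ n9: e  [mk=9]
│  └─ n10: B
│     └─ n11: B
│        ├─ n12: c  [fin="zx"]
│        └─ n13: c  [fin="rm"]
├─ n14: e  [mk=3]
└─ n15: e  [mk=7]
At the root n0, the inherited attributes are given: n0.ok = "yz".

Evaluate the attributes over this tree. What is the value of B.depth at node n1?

3

1. n0.ok = "yz"  [given at root]
2. n3.fin = "zn"  [terminal]
3. n4.ok = "znv"  [c.fin ++ "v"]
4. n5.cnt = "uv"  [terminal]
5. n4.sig = -5  [len(b.cnt) - 7]
6. n6.acc = true  [S.sig > -6]
7. n7.cnt = "un"  [terminal]
8. n8.fin = "rx"  [terminal]
9. n9.mk = 9  [terminal]
10. n6.hot = "rk"  ["rk"]
11. n6.live = "unrx"  [b.cnt ++ c.fin]
12. n6.ok = "unx"  [b.cnt ++ "x"]
13. n2.depth = -9  [S.sig - 4]
14. n2.wid = -8  [len(A.ok) - 11]
15. n12.fin = "zx"  [terminal]
16. n13.fin = "rm"  [terminal]
17. n11.depth = 19  [len(c₀.fin) + 17]
18. n11.wid = 6  [6]
19. n10.depth = 7  [B₁.wid + 1]
20. n10.wid = -7  [B₁.wid - 13]
21. n1.depth = 3  [B₂.depth + B₁.wid + 4]
22. n1.wid = 5  [B₁.wid + B₂.depth + 6]
23. n14.mk = 3  [terminal]
24. n15.mk = 7  [terminal]
25. n0.sig = 27  [27]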